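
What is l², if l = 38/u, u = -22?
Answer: 361/121 ≈ 2.9835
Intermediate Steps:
l = -19/11 (l = 38/(-22) = 38*(-1/22) = -19/11 ≈ -1.7273)
l² = (-19/11)² = 361/121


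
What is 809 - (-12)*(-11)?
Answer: 677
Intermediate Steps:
809 - (-12)*(-11) = 809 - 1*132 = 809 - 132 = 677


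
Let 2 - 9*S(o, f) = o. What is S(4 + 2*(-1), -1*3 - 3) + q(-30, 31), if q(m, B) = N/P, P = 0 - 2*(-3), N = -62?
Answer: -31/3 ≈ -10.333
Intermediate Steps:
P = 6 (P = 0 + 6 = 6)
S(o, f) = 2/9 - o/9
q(m, B) = -31/3 (q(m, B) = -62/6 = -62*⅙ = -31/3)
S(4 + 2*(-1), -1*3 - 3) + q(-30, 31) = (2/9 - (4 + 2*(-1))/9) - 31/3 = (2/9 - (4 - 2)/9) - 31/3 = (2/9 - ⅑*2) - 31/3 = (2/9 - 2/9) - 31/3 = 0 - 31/3 = -31/3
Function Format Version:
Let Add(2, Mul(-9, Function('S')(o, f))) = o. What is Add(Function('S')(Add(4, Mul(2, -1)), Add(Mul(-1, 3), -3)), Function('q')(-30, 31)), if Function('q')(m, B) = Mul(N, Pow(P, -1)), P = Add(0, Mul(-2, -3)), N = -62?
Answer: Rational(-31, 3) ≈ -10.333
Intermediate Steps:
P = 6 (P = Add(0, 6) = 6)
Function('S')(o, f) = Add(Rational(2, 9), Mul(Rational(-1, 9), o))
Function('q')(m, B) = Rational(-31, 3) (Function('q')(m, B) = Mul(-62, Pow(6, -1)) = Mul(-62, Rational(1, 6)) = Rational(-31, 3))
Add(Function('S')(Add(4, Mul(2, -1)), Add(Mul(-1, 3), -3)), Function('q')(-30, 31)) = Add(Add(Rational(2, 9), Mul(Rational(-1, 9), Add(4, Mul(2, -1)))), Rational(-31, 3)) = Add(Add(Rational(2, 9), Mul(Rational(-1, 9), Add(4, -2))), Rational(-31, 3)) = Add(Add(Rational(2, 9), Mul(Rational(-1, 9), 2)), Rational(-31, 3)) = Add(Add(Rational(2, 9), Rational(-2, 9)), Rational(-31, 3)) = Add(0, Rational(-31, 3)) = Rational(-31, 3)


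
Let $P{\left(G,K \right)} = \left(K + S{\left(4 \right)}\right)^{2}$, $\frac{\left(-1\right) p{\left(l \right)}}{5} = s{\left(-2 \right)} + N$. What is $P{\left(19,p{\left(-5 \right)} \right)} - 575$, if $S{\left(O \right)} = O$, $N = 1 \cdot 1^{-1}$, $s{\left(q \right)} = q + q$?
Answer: $-214$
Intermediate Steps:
$s{\left(q \right)} = 2 q$
$N = 1$ ($N = 1 \cdot 1 = 1$)
$p{\left(l \right)} = 15$ ($p{\left(l \right)} = - 5 \left(2 \left(-2\right) + 1\right) = - 5 \left(-4 + 1\right) = \left(-5\right) \left(-3\right) = 15$)
$P{\left(G,K \right)} = \left(4 + K\right)^{2}$ ($P{\left(G,K \right)} = \left(K + 4\right)^{2} = \left(4 + K\right)^{2}$)
$P{\left(19,p{\left(-5 \right)} \right)} - 575 = \left(4 + 15\right)^{2} - 575 = 19^{2} - 575 = 361 - 575 = -214$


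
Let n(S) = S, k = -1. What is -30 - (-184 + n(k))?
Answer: 155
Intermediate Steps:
-30 - (-184 + n(k)) = -30 - (-184 - 1) = -30 - 1*(-185) = -30 + 185 = 155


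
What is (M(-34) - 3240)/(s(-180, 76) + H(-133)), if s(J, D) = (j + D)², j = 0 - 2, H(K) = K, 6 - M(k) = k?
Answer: -3200/5343 ≈ -0.59891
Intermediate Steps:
M(k) = 6 - k
j = -2
s(J, D) = (-2 + D)²
(M(-34) - 3240)/(s(-180, 76) + H(-133)) = ((6 - 1*(-34)) - 3240)/((-2 + 76)² - 133) = ((6 + 34) - 3240)/(74² - 133) = (40 - 3240)/(5476 - 133) = -3200/5343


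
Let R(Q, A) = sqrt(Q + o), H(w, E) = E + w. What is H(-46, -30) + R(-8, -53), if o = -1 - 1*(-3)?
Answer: -76 + I*sqrt(6) ≈ -76.0 + 2.4495*I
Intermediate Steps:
o = 2 (o = -1 + 3 = 2)
R(Q, A) = sqrt(2 + Q) (R(Q, A) = sqrt(Q + 2) = sqrt(2 + Q))
H(-46, -30) + R(-8, -53) = (-30 - 46) + sqrt(2 - 8) = -76 + sqrt(-6) = -76 + I*sqrt(6)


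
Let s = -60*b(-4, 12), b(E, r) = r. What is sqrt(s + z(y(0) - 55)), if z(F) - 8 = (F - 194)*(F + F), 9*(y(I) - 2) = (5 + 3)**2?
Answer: sqrt(1725662)/9 ≈ 145.96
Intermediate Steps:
y(I) = 82/9 (y(I) = 2 + (5 + 3)**2/9 = 2 + (1/9)*8**2 = 2 + (1/9)*64 = 2 + 64/9 = 82/9)
s = -720 (s = -60*12 = -720)
z(F) = 8 + 2*F*(-194 + F) (z(F) = 8 + (F - 194)*(F + F) = 8 + (-194 + F)*(2*F) = 8 + 2*F*(-194 + F))
sqrt(s + z(y(0) - 55)) = sqrt(-720 + (8 - 388*(82/9 - 55) + 2*(82/9 - 55)**2)) = sqrt(-720 + (8 - 388*(-413/9) + 2*(-413/9)**2)) = sqrt(-720 + (8 + 160244/9 + 2*(170569/81))) = sqrt(-720 + (8 + 160244/9 + 341138/81)) = sqrt(-720 + 1783982/81) = sqrt(1725662/81) = sqrt(1725662)/9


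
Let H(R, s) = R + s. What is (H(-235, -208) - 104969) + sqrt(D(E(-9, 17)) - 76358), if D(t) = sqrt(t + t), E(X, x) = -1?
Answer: -105412 + sqrt(-76358 + I*sqrt(2)) ≈ -1.0541e+5 + 276.33*I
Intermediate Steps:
D(t) = sqrt(2)*sqrt(t) (D(t) = sqrt(2*t) = sqrt(2)*sqrt(t))
(H(-235, -208) - 104969) + sqrt(D(E(-9, 17)) - 76358) = ((-235 - 208) - 104969) + sqrt(sqrt(2)*sqrt(-1) - 76358) = (-443 - 104969) + sqrt(sqrt(2)*I - 76358) = -105412 + sqrt(I*sqrt(2) - 76358) = -105412 + sqrt(-76358 + I*sqrt(2))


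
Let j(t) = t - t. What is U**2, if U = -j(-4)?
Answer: 0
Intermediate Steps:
j(t) = 0
U = 0 (U = -1*0 = 0)
U**2 = 0**2 = 0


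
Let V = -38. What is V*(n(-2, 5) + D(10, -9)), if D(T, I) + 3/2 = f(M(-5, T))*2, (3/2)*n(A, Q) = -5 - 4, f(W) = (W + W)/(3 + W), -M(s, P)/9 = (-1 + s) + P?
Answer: 1311/11 ≈ 119.18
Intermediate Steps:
M(s, P) = 9 - 9*P - 9*s (M(s, P) = -9*((-1 + s) + P) = -9*(-1 + P + s) = 9 - 9*P - 9*s)
f(W) = 2*W/(3 + W) (f(W) = (2*W)/(3 + W) = 2*W/(3 + W))
n(A, Q) = -6 (n(A, Q) = 2*(-5 - 4)/3 = (2/3)*(-9) = -6)
D(T, I) = -3/2 + 4*(54 - 9*T)/(57 - 9*T) (D(T, I) = -3/2 + (2*(9 - 9*T - 9*(-5))/(3 + (9 - 9*T - 9*(-5))))*2 = -3/2 + (2*(9 - 9*T + 45)/(3 + (9 - 9*T + 45)))*2 = -3/2 + (2*(54 - 9*T)/(3 + (54 - 9*T)))*2 = -3/2 + (2*(54 - 9*T)/(57 - 9*T))*2 = -3/2 + 4*(54 - 9*T)/(57 - 9*T))
V*(n(-2, 5) + D(10, -9)) = -38*(-6 + 3*(-29 + 5*10)/(2*(-19 + 3*10))) = -38*(-6 + 3*(-29 + 50)/(2*(-19 + 30))) = -38*(-6 + (3/2)*21/11) = -38*(-6 + (3/2)*(1/11)*21) = -38*(-6 + 63/22) = -38*(-69/22) = 1311/11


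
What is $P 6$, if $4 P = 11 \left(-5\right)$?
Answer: $- \frac{165}{2} \approx -82.5$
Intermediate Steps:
$P = - \frac{55}{4}$ ($P = \frac{11 \left(-5\right)}{4} = \frac{1}{4} \left(-55\right) = - \frac{55}{4} \approx -13.75$)
$P 6 = \left(- \frac{55}{4}\right) 6 = - \frac{165}{2}$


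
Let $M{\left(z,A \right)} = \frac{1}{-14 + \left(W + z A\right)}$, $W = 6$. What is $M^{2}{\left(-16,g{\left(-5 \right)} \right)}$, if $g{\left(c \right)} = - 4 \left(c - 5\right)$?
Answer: $\frac{1}{419904} \approx 2.3815 \cdot 10^{-6}$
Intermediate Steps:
$g{\left(c \right)} = 20 - 4 c$ ($g{\left(c \right)} = - 4 \left(-5 + c\right) = 20 - 4 c$)
$M{\left(z,A \right)} = \frac{1}{-8 + A z}$ ($M{\left(z,A \right)} = \frac{1}{-14 + \left(6 + z A\right)} = \frac{1}{-14 + \left(6 + A z\right)} = \frac{1}{-8 + A z}$)
$M^{2}{\left(-16,g{\left(-5 \right)} \right)} = \left(\frac{1}{-8 + \left(20 - -20\right) \left(-16\right)}\right)^{2} = \left(\frac{1}{-8 + \left(20 + 20\right) \left(-16\right)}\right)^{2} = \left(\frac{1}{-8 + 40 \left(-16\right)}\right)^{2} = \left(\frac{1}{-8 - 640}\right)^{2} = \left(\frac{1}{-648}\right)^{2} = \left(- \frac{1}{648}\right)^{2} = \frac{1}{419904}$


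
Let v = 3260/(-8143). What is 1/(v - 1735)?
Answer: -8143/14131365 ≈ -0.00057624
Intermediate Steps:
v = -3260/8143 (v = 3260*(-1/8143) = -3260/8143 ≈ -0.40034)
1/(v - 1735) = 1/(-3260/8143 - 1735) = 1/(-14131365/8143) = -8143/14131365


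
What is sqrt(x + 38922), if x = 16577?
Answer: sqrt(55499) ≈ 235.58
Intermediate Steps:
sqrt(x + 38922) = sqrt(16577 + 38922) = sqrt(55499)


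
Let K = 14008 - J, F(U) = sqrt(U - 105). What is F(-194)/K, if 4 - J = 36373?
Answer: I*sqrt(299)/50377 ≈ 0.00034324*I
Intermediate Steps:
J = -36369 (J = 4 - 1*36373 = 4 - 36373 = -36369)
F(U) = sqrt(-105 + U)
K = 50377 (K = 14008 - 1*(-36369) = 14008 + 36369 = 50377)
F(-194)/K = sqrt(-105 - 194)/50377 = sqrt(-299)*(1/50377) = (I*sqrt(299))*(1/50377) = I*sqrt(299)/50377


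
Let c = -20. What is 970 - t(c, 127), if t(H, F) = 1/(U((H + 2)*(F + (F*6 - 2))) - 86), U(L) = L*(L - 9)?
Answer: 247405061079/255056764 ≈ 970.00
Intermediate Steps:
U(L) = L*(-9 + L)
t(H, F) = 1/(-86 + (-9 + (-2 + 7*F)*(2 + H))*(-2 + 7*F)*(2 + H)) (t(H, F) = 1/(((H + 2)*(F + (F*6 - 2)))*(-9 + (H + 2)*(F + (F*6 - 2))) - 86) = 1/(((2 + H)*(F + (6*F - 2)))*(-9 + (2 + H)*(F + (6*F - 2))) - 86) = 1/(((2 + H)*(F + (-2 + 6*F)))*(-9 + (2 + H)*(F + (-2 + 6*F))) - 86) = 1/(((2 + H)*(-2 + 7*F))*(-9 + (2 + H)*(-2 + 7*F)) - 86) = 1/(((-2 + 7*F)*(2 + H))*(-9 + (-2 + 7*F)*(2 + H)) - 86) = 1/((-9 + (-2 + 7*F)*(2 + H))*(-2 + 7*F)*(2 + H) - 86) = 1/(-86 + (-9 + (-2 + 7*F)*(2 + H))*(-2 + 7*F)*(2 + H)))
970 - t(c, 127) = 970 - (-1)/(86 - (-13 - 2*(-20) + 14*127 + 7*127*(-20))*(-4 - 2*(-20) + 14*127 + 7*127*(-20))) = 970 - (-1)/(86 - (-13 + 40 + 1778 - 17780)*(-4 + 40 + 1778 - 17780)) = 970 - (-1)/(86 - 1*(-15975)*(-15966)) = 970 - (-1)/(86 - 255056850) = 970 - (-1)/(-255056764) = 970 - (-1)*(-1)/255056764 = 970 - 1*1/255056764 = 970 - 1/255056764 = 247405061079/255056764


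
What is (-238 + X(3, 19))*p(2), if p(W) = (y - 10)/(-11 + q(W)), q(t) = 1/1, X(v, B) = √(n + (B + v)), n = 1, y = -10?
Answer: -476 + 2*√23 ≈ -466.41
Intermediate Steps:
X(v, B) = √(1 + B + v) (X(v, B) = √(1 + (B + v)) = √(1 + B + v))
q(t) = 1
p(W) = 2 (p(W) = (-10 - 10)/(-11 + 1) = -20/(-10) = -20*(-⅒) = 2)
(-238 + X(3, 19))*p(2) = (-238 + √(1 + 19 + 3))*2 = (-238 + √23)*2 = -476 + 2*√23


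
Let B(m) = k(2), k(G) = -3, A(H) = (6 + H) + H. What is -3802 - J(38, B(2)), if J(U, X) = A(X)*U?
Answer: -3802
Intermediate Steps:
A(H) = 6 + 2*H
B(m) = -3
J(U, X) = U*(6 + 2*X) (J(U, X) = (6 + 2*X)*U = U*(6 + 2*X))
-3802 - J(38, B(2)) = -3802 - 2*38*(3 - 3) = -3802 - 2*38*0 = -3802 - 1*0 = -3802 + 0 = -3802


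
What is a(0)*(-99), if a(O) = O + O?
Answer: 0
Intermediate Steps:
a(O) = 2*O
a(0)*(-99) = (2*0)*(-99) = 0*(-99) = 0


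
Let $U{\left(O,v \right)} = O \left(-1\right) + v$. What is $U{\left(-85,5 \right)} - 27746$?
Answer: $-27656$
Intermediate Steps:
$U{\left(O,v \right)} = v - O$ ($U{\left(O,v \right)} = - O + v = v - O$)
$U{\left(-85,5 \right)} - 27746 = \left(5 - -85\right) - 27746 = \left(5 + 85\right) - 27746 = 90 - 27746 = -27656$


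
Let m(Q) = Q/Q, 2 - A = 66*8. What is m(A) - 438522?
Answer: -438521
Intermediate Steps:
A = -526 (A = 2 - 66*8 = 2 - 1*528 = 2 - 528 = -526)
m(Q) = 1
m(A) - 438522 = 1 - 438522 = -438521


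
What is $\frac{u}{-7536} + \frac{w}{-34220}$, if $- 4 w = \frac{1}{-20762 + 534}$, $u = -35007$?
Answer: $\frac{2019326751103}{434702956480} \approx 4.6453$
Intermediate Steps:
$w = \frac{1}{80912}$ ($w = - \frac{1}{4 \left(-20762 + 534\right)} = - \frac{1}{4 \left(-20228\right)} = \left(- \frac{1}{4}\right) \left(- \frac{1}{20228}\right) = \frac{1}{80912} \approx 1.2359 \cdot 10^{-5}$)
$\frac{u}{-7536} + \frac{w}{-34220} = - \frac{35007}{-7536} + \frac{1}{80912 \left(-34220\right)} = \left(-35007\right) \left(- \frac{1}{7536}\right) + \frac{1}{80912} \left(- \frac{1}{34220}\right) = \frac{11669}{2512} - \frac{1}{2768808640} = \frac{2019326751103}{434702956480}$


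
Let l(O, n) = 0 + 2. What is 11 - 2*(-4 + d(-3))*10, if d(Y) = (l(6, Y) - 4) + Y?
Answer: 191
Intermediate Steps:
l(O, n) = 2
d(Y) = -2 + Y (d(Y) = (2 - 4) + Y = -2 + Y)
11 - 2*(-4 + d(-3))*10 = 11 - 2*(-4 + (-2 - 3))*10 = 11 - 2*(-4 - 5)*10 = 11 - 2*(-9)*10 = 11 + 18*10 = 11 + 180 = 191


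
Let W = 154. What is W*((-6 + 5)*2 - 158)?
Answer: -24640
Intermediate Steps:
W*((-6 + 5)*2 - 158) = 154*((-6 + 5)*2 - 158) = 154*(-1*2 - 158) = 154*(-2 - 158) = 154*(-160) = -24640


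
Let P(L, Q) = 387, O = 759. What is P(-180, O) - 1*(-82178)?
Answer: 82565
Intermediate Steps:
P(-180, O) - 1*(-82178) = 387 - 1*(-82178) = 387 + 82178 = 82565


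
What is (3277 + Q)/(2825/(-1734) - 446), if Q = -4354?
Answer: 1867518/776189 ≈ 2.4060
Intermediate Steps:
(3277 + Q)/(2825/(-1734) - 446) = (3277 - 4354)/(2825/(-1734) - 446) = -1077/(2825*(-1/1734) - 446) = -1077/(-2825/1734 - 446) = -1077/(-776189/1734) = -1077*(-1734/776189) = 1867518/776189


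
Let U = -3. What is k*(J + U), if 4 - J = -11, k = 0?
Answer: 0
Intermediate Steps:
J = 15 (J = 4 - 1*(-11) = 4 + 11 = 15)
k*(J + U) = 0*(15 - 3) = 0*12 = 0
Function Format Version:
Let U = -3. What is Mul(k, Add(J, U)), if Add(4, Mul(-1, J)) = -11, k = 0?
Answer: 0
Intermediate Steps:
J = 15 (J = Add(4, Mul(-1, -11)) = Add(4, 11) = 15)
Mul(k, Add(J, U)) = Mul(0, Add(15, -3)) = Mul(0, 12) = 0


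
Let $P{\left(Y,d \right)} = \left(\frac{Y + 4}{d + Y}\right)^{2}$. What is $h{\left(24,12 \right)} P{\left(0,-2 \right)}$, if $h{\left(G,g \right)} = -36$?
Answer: $-144$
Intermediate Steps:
$P{\left(Y,d \right)} = \frac{\left(4 + Y\right)^{2}}{\left(Y + d\right)^{2}}$ ($P{\left(Y,d \right)} = \left(\frac{4 + Y}{Y + d}\right)^{2} = \frac{\left(4 + Y\right)^{2}}{\left(Y + d\right)^{2}}$)
$h{\left(24,12 \right)} P{\left(0,-2 \right)} = - 36 \frac{\left(4 + 0\right)^{2}}{\left(0 - 2\right)^{2}} = - 36 \frac{4^{2}}{4} = - 36 \cdot 16 \cdot \frac{1}{4} = \left(-36\right) 4 = -144$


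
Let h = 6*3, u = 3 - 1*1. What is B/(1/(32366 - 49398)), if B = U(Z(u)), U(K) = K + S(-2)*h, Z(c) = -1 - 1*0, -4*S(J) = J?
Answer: -136256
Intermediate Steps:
u = 2 (u = 3 - 1 = 2)
S(J) = -J/4
h = 18
Z(c) = -1 (Z(c) = -1 + 0 = -1)
U(K) = 9 + K (U(K) = K - ¼*(-2)*18 = K + (½)*18 = K + 9 = 9 + K)
B = 8 (B = 9 - 1 = 8)
B/(1/(32366 - 49398)) = 8/(1/(32366 - 49398)) = 8/(1/(-17032)) = 8/(-1/17032) = 8*(-17032) = -136256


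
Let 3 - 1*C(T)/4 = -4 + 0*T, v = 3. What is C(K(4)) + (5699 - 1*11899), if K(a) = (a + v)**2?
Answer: -6172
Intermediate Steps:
K(a) = (3 + a)**2 (K(a) = (a + 3)**2 = (3 + a)**2)
C(T) = 28 (C(T) = 12 - 4*(-4 + 0*T) = 12 - 4*(-4 + 0) = 12 - 4*(-4) = 12 + 16 = 28)
C(K(4)) + (5699 - 1*11899) = 28 + (5699 - 1*11899) = 28 + (5699 - 11899) = 28 - 6200 = -6172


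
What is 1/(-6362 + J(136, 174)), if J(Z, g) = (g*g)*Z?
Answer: 1/4111174 ≈ 2.4324e-7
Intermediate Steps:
J(Z, g) = Z*g² (J(Z, g) = g²*Z = Z*g²)
1/(-6362 + J(136, 174)) = 1/(-6362 + 136*174²) = 1/(-6362 + 136*30276) = 1/(-6362 + 4117536) = 1/4111174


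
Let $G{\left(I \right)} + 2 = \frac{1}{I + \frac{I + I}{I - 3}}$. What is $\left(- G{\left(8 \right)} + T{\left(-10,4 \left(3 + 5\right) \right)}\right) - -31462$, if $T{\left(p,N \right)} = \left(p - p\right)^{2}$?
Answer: $\frac{1761979}{56} \approx 31464.0$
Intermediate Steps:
$G{\left(I \right)} = -2 + \frac{1}{I + \frac{2 I}{-3 + I}}$ ($G{\left(I \right)} = -2 + \frac{1}{I + \frac{I + I}{I - 3}} = -2 + \frac{1}{I + \frac{2 I}{-3 + I}}$)
$T{\left(p,N \right)} = 0$ ($T{\left(p,N \right)} = 0^{2} = 0$)
$\left(- G{\left(8 \right)} + T{\left(-10,4 \left(3 + 5\right) \right)}\right) - -31462 = \left(- \frac{-3 - 2 \cdot 8^{2} + 3 \cdot 8}{8 \left(-1 + 8\right)} + 0\right) - -31462 = \left(- \frac{-3 - 128 + 24}{8 \cdot 7} + 0\right) + 31462 = \left(- \frac{-107}{8 \cdot 7} + 0\right) + 31462 = \left(\left(-1\right) \left(- \frac{107}{56}\right) + 0\right) + 31462 = \left(\frac{107}{56} + 0\right) + 31462 = \frac{107}{56} + 31462 = \frac{1761979}{56}$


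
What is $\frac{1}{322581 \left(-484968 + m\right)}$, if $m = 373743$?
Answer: $- \frac{1}{35879071725} \approx -2.7871 \cdot 10^{-11}$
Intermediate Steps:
$\frac{1}{322581 \left(-484968 + m\right)} = \frac{1}{322581 \left(-484968 + 373743\right)} = \frac{1}{322581 \left(-111225\right)} = \frac{1}{322581} \left(- \frac{1}{111225}\right) = - \frac{1}{35879071725}$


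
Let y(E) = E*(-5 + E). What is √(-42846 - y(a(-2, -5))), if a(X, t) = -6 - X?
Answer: I*√42882 ≈ 207.08*I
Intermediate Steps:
√(-42846 - y(a(-2, -5))) = √(-42846 - (-6 - 1*(-2))*(-5 + (-6 - 1*(-2)))) = √(-42846 - (-6 + 2)*(-5 + (-6 + 2))) = √(-42846 - (-4)*(-5 - 4)) = √(-42846 - (-4)*(-9)) = √(-42846 - 1*36) = √(-42846 - 36) = √(-42882) = I*√42882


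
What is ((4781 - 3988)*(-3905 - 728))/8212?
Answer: -3673969/8212 ≈ -447.39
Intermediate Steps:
((4781 - 3988)*(-3905 - 728))/8212 = (793*(-4633))*(1/8212) = -3673969*1/8212 = -3673969/8212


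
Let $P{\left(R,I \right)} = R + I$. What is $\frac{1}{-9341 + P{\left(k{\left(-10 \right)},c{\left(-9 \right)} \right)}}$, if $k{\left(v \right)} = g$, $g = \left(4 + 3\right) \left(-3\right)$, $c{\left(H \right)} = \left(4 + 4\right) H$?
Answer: $- \frac{1}{9434} \approx -0.000106$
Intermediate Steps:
$c{\left(H \right)} = 8 H$
$g = -21$ ($g = 7 \left(-3\right) = -21$)
$k{\left(v \right)} = -21$
$P{\left(R,I \right)} = I + R$
$\frac{1}{-9341 + P{\left(k{\left(-10 \right)},c{\left(-9 \right)} \right)}} = \frac{1}{-9341 + \left(8 \left(-9\right) - 21\right)} = \frac{1}{-9341 - 93} = \frac{1}{-9434} = - \frac{1}{9434}$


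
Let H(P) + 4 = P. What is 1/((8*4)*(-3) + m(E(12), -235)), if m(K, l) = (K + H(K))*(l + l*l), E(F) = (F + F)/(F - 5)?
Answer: 7/1099128 ≈ 6.3687e-6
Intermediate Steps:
H(P) = -4 + P
E(F) = 2*F/(-5 + F) (E(F) = (2*F)/(-5 + F) = 2*F/(-5 + F))
m(K, l) = (-4 + 2*K)*(l + l²) (m(K, l) = (K + (-4 + K))*(l + l*l) = (-4 + 2*K)*(l + l²))
1/((8*4)*(-3) + m(E(12), -235)) = 1/((8*4)*(-3) + 2*(-235)*(-2 + 2*12/(-5 + 12) - 2*(-235) + (2*12/(-5 + 12))*(-235))) = 1/(32*(-3) + 2*(-235)*(-2 + 2*12/7 + 470 + (2*12/7)*(-235))) = 1/(-96 + 2*(-235)*(-2 + 2*12*(⅐) + 470 + (2*12*(⅐))*(-235))) = 1/(-96 + 2*(-235)*(-2 + 24/7 + 470 + (24/7)*(-235))) = 1/(-96 + 2*(-235)*(-2 + 24/7 + 470 - 5640/7)) = 1/(-96 + 2*(-235)*(-2340/7)) = 1/(-96 + 1099800/7) = 1/(1099128/7) = 7/1099128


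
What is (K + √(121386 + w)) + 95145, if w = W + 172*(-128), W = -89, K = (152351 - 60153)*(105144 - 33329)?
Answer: 6621294515 + √99281 ≈ 6.6213e+9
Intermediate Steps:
K = 6621199370 (K = 92198*71815 = 6621199370)
w = -22105 (w = -89 + 172*(-128) = -89 - 22016 = -22105)
(K + √(121386 + w)) + 95145 = (6621199370 + √(121386 - 22105)) + 95145 = (6621199370 + √99281) + 95145 = 6621294515 + √99281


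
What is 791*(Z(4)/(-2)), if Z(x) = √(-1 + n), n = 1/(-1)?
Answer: -791*I*√2/2 ≈ -559.32*I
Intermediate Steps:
n = -1
Z(x) = I*√2 (Z(x) = √(-1 - 1) = √(-2) = I*√2)
791*(Z(4)/(-2)) = 791*((I*√2)/(-2)) = 791*((I*√2)*(-½)) = 791*(-I*√2/2) = -791*I*√2/2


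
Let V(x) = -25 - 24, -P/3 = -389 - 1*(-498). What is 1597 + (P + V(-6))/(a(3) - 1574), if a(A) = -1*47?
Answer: 2589113/1621 ≈ 1597.2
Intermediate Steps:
a(A) = -47
P = -327 (P = -3*(-389 - 1*(-498)) = -3*(-389 + 498) = -3*109 = -327)
V(x) = -49
1597 + (P + V(-6))/(a(3) - 1574) = 1597 + (-327 - 49)/(-47 - 1574) = 1597 - 376/(-1621) = 1597 - 376*(-1/1621) = 1597 + 376/1621 = 2589113/1621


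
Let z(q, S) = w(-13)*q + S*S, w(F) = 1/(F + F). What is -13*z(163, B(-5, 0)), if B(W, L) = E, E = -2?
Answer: 59/2 ≈ 29.500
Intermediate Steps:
w(F) = 1/(2*F)
B(W, L) = -2
z(q, S) = S² - q/26 (z(q, S) = ((½)/(-13))*q + S*S = ((½)*(-1/13))*q + S² = -q/26 + S² = S² - q/26)
-13*z(163, B(-5, 0)) = -13*((-2)² - 1/26*163) = -13*(4 - 163/26) = -13*(-59/26) = 59/2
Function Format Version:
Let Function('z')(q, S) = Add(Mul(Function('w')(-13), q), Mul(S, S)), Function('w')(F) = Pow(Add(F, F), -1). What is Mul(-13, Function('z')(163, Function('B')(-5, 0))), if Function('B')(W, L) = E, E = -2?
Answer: Rational(59, 2) ≈ 29.500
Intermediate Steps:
Function('w')(F) = Mul(Rational(1, 2), Pow(F, -1)) (Function('w')(F) = Pow(Mul(2, F), -1) = Mul(Rational(1, 2), Pow(F, -1)))
Function('B')(W, L) = -2
Function('z')(q, S) = Add(Pow(S, 2), Mul(Rational(-1, 26), q)) (Function('z')(q, S) = Add(Mul(Mul(Rational(1, 2), Pow(-13, -1)), q), Mul(S, S)) = Add(Mul(Mul(Rational(1, 2), Rational(-1, 13)), q), Pow(S, 2)) = Add(Mul(Rational(-1, 26), q), Pow(S, 2)) = Add(Pow(S, 2), Mul(Rational(-1, 26), q)))
Mul(-13, Function('z')(163, Function('B')(-5, 0))) = Mul(-13, Add(Pow(-2, 2), Mul(Rational(-1, 26), 163))) = Mul(-13, Add(4, Rational(-163, 26))) = Mul(-13, Rational(-59, 26)) = Rational(59, 2)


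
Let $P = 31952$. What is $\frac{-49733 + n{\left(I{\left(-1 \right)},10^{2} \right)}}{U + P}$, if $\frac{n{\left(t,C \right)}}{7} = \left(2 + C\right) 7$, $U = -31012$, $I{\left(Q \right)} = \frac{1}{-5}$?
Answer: $- \frac{8947}{188} \approx -47.59$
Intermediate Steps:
$I{\left(Q \right)} = - \frac{1}{5}$
$n{\left(t,C \right)} = 98 + 49 C$ ($n{\left(t,C \right)} = 7 \left(2 + C\right) 7 = 7 \left(14 + 7 C\right) = 98 + 49 C$)
$\frac{-49733 + n{\left(I{\left(-1 \right)},10^{2} \right)}}{U + P} = \frac{-49733 + \left(98 + 49 \cdot 10^{2}\right)}{-31012 + 31952} = \frac{-49733 + \left(98 + 49 \cdot 100\right)}{940} = \left(-49733 + \left(98 + 4900\right)\right) \frac{1}{940} = \left(-49733 + 4998\right) \frac{1}{940} = \left(-44735\right) \frac{1}{940} = - \frac{8947}{188}$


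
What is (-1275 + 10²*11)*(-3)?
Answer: 525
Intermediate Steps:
(-1275 + 10²*11)*(-3) = (-1275 + 100*11)*(-3) = (-1275 + 1100)*(-3) = -175*(-3) = 525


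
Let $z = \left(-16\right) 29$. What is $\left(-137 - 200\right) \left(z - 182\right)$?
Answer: $217702$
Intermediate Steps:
$z = -464$
$\left(-137 - 200\right) \left(z - 182\right) = \left(-137 - 200\right) \left(-464 - 182\right) = \left(-137 - 200\right) \left(-646\right) = \left(-337\right) \left(-646\right) = 217702$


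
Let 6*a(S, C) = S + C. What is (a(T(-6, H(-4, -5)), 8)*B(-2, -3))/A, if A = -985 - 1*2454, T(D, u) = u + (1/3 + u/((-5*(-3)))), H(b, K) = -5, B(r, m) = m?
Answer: 3/6878 ≈ 0.00043617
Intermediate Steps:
T(D, u) = ⅓ + 16*u/15 (T(D, u) = u + (1*(⅓) + u/15) = u + (⅓ + u*(1/15)) = u + (⅓ + u/15) = ⅓ + 16*u/15)
a(S, C) = C/6 + S/6 (a(S, C) = (S + C)/6 = (C + S)/6 = C/6 + S/6)
A = -3439 (A = -985 - 2454 = -3439)
(a(T(-6, H(-4, -5)), 8)*B(-2, -3))/A = (((⅙)*8 + (⅓ + (16/15)*(-5))/6)*(-3))/(-3439) = ((4/3 + (⅓ - 16/3)/6)*(-3))*(-1/3439) = ((4/3 + (⅙)*(-5))*(-3))*(-1/3439) = ((4/3 - ⅚)*(-3))*(-1/3439) = ((½)*(-3))*(-1/3439) = -3/2*(-1/3439) = 3/6878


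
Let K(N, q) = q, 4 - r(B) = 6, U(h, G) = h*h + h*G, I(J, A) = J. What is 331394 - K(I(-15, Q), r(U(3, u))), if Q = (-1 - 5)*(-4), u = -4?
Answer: 331396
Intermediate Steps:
Q = 24 (Q = -6*(-4) = 24)
U(h, G) = h² + G*h
r(B) = -2 (r(B) = 4 - 1*6 = 4 - 6 = -2)
331394 - K(I(-15, Q), r(U(3, u))) = 331394 - 1*(-2) = 331394 + 2 = 331396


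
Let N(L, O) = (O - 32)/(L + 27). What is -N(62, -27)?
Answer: 59/89 ≈ 0.66292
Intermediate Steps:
N(L, O) = (-32 + O)/(27 + L)
-N(62, -27) = -(-32 - 27)/(27 + 62) = -(-59)/89 = -1*(-59/89) = 59/89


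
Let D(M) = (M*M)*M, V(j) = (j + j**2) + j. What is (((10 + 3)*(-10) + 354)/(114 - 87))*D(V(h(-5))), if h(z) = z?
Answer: 28000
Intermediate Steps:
V(j) = j**2 + 2*j
D(M) = M**3 (D(M) = M**2*M = M**3)
(((10 + 3)*(-10) + 354)/(114 - 87))*D(V(h(-5))) = (((10 + 3)*(-10) + 354)/(114 - 87))*(-5*(2 - 5))**3 = ((13*(-10) + 354)/27)*(-5*(-3))**3 = ((-130 + 354)*(1/27))*15**3 = (224*(1/27))*3375 = (224/27)*3375 = 28000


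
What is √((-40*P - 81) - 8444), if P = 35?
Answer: 5*I*√397 ≈ 99.624*I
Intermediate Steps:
√((-40*P - 81) - 8444) = √((-40*35 - 81) - 8444) = √((-1400 - 81) - 8444) = √(-1481 - 8444) = √(-9925) = 5*I*√397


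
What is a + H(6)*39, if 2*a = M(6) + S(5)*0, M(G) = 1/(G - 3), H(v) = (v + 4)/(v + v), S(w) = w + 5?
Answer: 98/3 ≈ 32.667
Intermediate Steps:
S(w) = 5 + w
H(v) = (4 + v)/(2*v) (H(v) = (4 + v)/((2*v)) = (4 + v)*(1/(2*v)) = (4 + v)/(2*v))
M(G) = 1/(-3 + G)
a = ⅙ (a = (1/(-3 + 6) + (5 + 5)*0)/2 = (1/3 + 10*0)/2 = (⅓ + 0)/2 = (½)*(⅓) = ⅙ ≈ 0.16667)
a + H(6)*39 = ⅙ + ((½)*(4 + 6)/6)*39 = ⅙ + ((½)*(⅙)*10)*39 = ⅙ + (⅚)*39 = ⅙ + 65/2 = 98/3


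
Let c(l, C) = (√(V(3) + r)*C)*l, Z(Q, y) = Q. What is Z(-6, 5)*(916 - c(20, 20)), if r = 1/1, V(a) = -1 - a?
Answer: -5496 + 2400*I*√3 ≈ -5496.0 + 4156.9*I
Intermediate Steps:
r = 1
c(l, C) = I*C*l*√3 (c(l, C) = (√((-1 - 1*3) + 1)*C)*l = (√((-1 - 3) + 1)*C)*l = (√(-4 + 1)*C)*l = (√(-3)*C)*l = ((I*√3)*C)*l = (I*C*√3)*l = I*C*l*√3)
Z(-6, 5)*(916 - c(20, 20)) = -6*(916 - I*20*20*√3) = -6*(916 - 400*I*√3) = -5496 + 2400*I*√3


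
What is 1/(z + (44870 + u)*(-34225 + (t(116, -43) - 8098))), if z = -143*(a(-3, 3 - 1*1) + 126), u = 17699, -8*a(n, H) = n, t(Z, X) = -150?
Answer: -8/21260089669 ≈ -3.7629e-10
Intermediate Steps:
a(n, H) = -n/8
z = -144573/8 (z = -143*(-1/8*(-3) + 126) = -143*(3/8 + 126) = -143*1011/8 = -144573/8 ≈ -18072.)
1/(z + (44870 + u)*(-34225 + (t(116, -43) - 8098))) = 1/(-144573/8 + (44870 + 17699)*(-34225 + (-150 - 8098))) = 1/(-144573/8 + 62569*(-34225 - 8248)) = 1/(-144573/8 + 62569*(-42473)) = 1/(-144573/8 - 2657493137) = 1/(-21260089669/8) = -8/21260089669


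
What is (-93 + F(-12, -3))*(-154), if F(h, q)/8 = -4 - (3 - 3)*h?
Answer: 19250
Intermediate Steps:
F(h, q) = -32 (F(h, q) = 8*(-4 - (3 - 3)*h) = 8*(-4 - 0*h) = 8*(-4 - 1*0) = 8*(-4 + 0) = 8*(-4) = -32)
(-93 + F(-12, -3))*(-154) = (-93 - 32)*(-154) = -125*(-154) = 19250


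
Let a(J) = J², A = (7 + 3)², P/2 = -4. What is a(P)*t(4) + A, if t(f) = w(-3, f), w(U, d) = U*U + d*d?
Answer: 1700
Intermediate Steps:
P = -8 (P = 2*(-4) = -8)
w(U, d) = U² + d²
t(f) = 9 + f² (t(f) = (-3)² + f² = 9 + f²)
A = 100 (A = 10² = 100)
a(P)*t(4) + A = (-8)²*(9 + 4²) + 100 = 64*(9 + 16) + 100 = 64*25 + 100 = 1600 + 100 = 1700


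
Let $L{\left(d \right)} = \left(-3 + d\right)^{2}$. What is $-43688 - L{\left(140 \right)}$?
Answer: $-62457$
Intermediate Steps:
$-43688 - L{\left(140 \right)} = -43688 - \left(-3 + 140\right)^{2} = -43688 - 137^{2} = -43688 - 18769 = -62457$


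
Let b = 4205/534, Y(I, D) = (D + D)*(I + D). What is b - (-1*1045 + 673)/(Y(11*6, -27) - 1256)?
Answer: 6969281/897654 ≈ 7.7639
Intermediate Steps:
Y(I, D) = 2*D*(D + I) (Y(I, D) = (2*D)*(D + I) = 2*D*(D + I))
b = 4205/534 (b = 4205*(1/534) = 4205/534 ≈ 7.8745)
b - (-1*1045 + 673)/(Y(11*6, -27) - 1256) = 4205/534 - (-1*1045 + 673)/(2*(-27)*(-27 + 11*6) - 1256) = 4205/534 - (-1045 + 673)/(2*(-27)*(-27 + 66) - 1256) = 4205/534 - (-372)/(2*(-27)*39 - 1256) = 4205/534 - (-372)/(-2106 - 1256) = 4205/534 - (-372)/(-3362) = 4205/534 - (-372)*(-1)/3362 = 4205/534 - 1*186/1681 = 4205/534 - 186/1681 = 6969281/897654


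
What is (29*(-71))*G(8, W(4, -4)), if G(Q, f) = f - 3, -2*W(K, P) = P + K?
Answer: 6177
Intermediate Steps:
W(K, P) = -K/2 - P/2 (W(K, P) = -(P + K)/2 = -(K + P)/2 = -K/2 - P/2)
G(Q, f) = -3 + f
(29*(-71))*G(8, W(4, -4)) = (29*(-71))*(-3 + (-½*4 - ½*(-4))) = -2059*(-3 + (-2 + 2)) = -2059*(-3 + 0) = -2059*(-3) = 6177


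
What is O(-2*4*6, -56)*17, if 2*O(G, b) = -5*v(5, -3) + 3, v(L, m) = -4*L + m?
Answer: 1003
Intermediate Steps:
v(L, m) = m - 4*L
O(G, b) = 59 (O(G, b) = (-5*(-3 - 4*5) + 3)/2 = (-5*(-3 - 20) + 3)/2 = (-5*(-23) + 3)/2 = (115 + 3)/2 = (½)*118 = 59)
O(-2*4*6, -56)*17 = 59*17 = 1003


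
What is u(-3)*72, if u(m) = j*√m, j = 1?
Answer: 72*I*√3 ≈ 124.71*I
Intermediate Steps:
u(m) = √m (u(m) = 1*√m = √m)
u(-3)*72 = √(-3)*72 = (I*√3)*72 = 72*I*√3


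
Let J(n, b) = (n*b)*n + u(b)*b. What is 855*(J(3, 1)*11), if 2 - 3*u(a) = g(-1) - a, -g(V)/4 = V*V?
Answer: 106590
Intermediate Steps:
g(V) = -4*V² (g(V) = -4*V*V = -4*V²)
u(a) = 2 + a/3 (u(a) = ⅔ - (-4*(-1)² - a)/3 = ⅔ - (-4*1 - a)/3 = ⅔ - (-4 - a)/3 = ⅔ + (4/3 + a/3) = 2 + a/3)
J(n, b) = b*n² + b*(2 + b/3) (J(n, b) = (n*b)*n + (2 + b/3)*b = (b*n)*n + b*(2 + b/3) = b*n² + b*(2 + b/3))
855*(J(3, 1)*11) = 855*(((⅓)*1*(6 + 1 + 3*3²))*11) = 855*(((⅓)*1*(6 + 1 + 3*9))*11) = 855*(((⅓)*1*(6 + 1 + 27))*11) = 855*(((⅓)*1*34)*11) = 855*((34/3)*11) = 855*(374/3) = 106590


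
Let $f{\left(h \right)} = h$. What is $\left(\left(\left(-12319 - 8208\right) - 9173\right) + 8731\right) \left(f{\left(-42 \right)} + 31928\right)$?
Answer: $-668617534$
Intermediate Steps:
$\left(\left(\left(-12319 - 8208\right) - 9173\right) + 8731\right) \left(f{\left(-42 \right)} + 31928\right) = \left(\left(\left(-12319 - 8208\right) - 9173\right) + 8731\right) \left(-42 + 31928\right) = \left(\left(-20527 - 9173\right) + 8731\right) 31886 = \left(-29700 + 8731\right) 31886 = \left(-20969\right) 31886 = -668617534$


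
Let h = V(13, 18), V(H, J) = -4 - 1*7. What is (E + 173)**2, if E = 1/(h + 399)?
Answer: 4505765625/150544 ≈ 29930.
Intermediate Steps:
V(H, J) = -11 (V(H, J) = -4 - 7 = -11)
h = -11
E = 1/388 (E = 1/(-11 + 399) = 1/388 ≈ 0.0025773)
(E + 173)**2 = (1/388 + 173)**2 = (67125/388)**2 = 4505765625/150544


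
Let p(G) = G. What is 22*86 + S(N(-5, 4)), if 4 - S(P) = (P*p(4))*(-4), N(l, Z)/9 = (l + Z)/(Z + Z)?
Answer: 1878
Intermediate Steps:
N(l, Z) = 9*(Z + l)/(2*Z) (N(l, Z) = 9*((l + Z)/(Z + Z)) = 9*((Z + l)/((2*Z))) = 9*((Z + l)*(1/(2*Z))) = 9*((Z + l)/(2*Z)) = 9*(Z + l)/(2*Z))
S(P) = 4 + 16*P (S(P) = 4 - P*4*(-4) = 4 - 4*P*(-4) = 4 - (-16)*P = 4 + 16*P)
22*86 + S(N(-5, 4)) = 22*86 + (4 + 16*((9/2)*(4 - 5)/4)) = 1892 + (4 + 16*((9/2)*(¼)*(-1))) = 1892 + (4 + 16*(-9/8)) = 1892 + (4 - 18) = 1892 - 14 = 1878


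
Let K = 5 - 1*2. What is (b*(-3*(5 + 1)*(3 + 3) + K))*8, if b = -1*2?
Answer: 1680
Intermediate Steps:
K = 3 (K = 5 - 2 = 3)
b = -2
(b*(-3*(5 + 1)*(3 + 3) + K))*8 = -2*(-3*(5 + 1)*(3 + 3) + 3)*8 = -2*(-18*6 + 3)*8 = -2*(-3*36 + 3)*8 = -2*(-108 + 3)*8 = -2*(-105)*8 = 210*8 = 1680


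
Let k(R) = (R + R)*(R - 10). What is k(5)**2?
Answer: 2500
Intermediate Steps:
k(R) = 2*R*(-10 + R) (k(R) = (2*R)*(-10 + R) = 2*R*(-10 + R))
k(5)**2 = (2*5*(-10 + 5))**2 = (2*5*(-5))**2 = (-50)**2 = 2500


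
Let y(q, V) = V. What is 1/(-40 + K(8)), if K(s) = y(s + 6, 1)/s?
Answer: -8/319 ≈ -0.025078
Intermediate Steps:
K(s) = 1/s
1/(-40 + K(8)) = 1/(-40 + 1/8) = 1/(-319/8) = -8/319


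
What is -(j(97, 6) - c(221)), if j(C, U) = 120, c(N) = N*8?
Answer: 1648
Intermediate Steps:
c(N) = 8*N
-(j(97, 6) - c(221)) = -(120 - 8*221) = -(120 - 1*1768) = -(120 - 1768) = -1*(-1648) = 1648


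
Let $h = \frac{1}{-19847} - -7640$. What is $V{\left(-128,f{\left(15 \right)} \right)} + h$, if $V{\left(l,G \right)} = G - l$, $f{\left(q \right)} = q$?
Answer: $\frac{154469200}{19847} \approx 7783.0$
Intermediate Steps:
$h = \frac{151631079}{19847}$ ($h = - \frac{1}{19847} + 7640 = \frac{151631079}{19847} \approx 7640.0$)
$V{\left(-128,f{\left(15 \right)} \right)} + h = \left(15 - -128\right) + \frac{151631079}{19847} = \left(15 + 128\right) + \frac{151631079}{19847} = 143 + \frac{151631079}{19847} = \frac{154469200}{19847}$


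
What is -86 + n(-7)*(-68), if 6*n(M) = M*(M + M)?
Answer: -3590/3 ≈ -1196.7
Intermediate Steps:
n(M) = M²/3 (n(M) = (M*(M + M))/6 = (M*(2*M))/6 = (2*M²)/6 = M²/3)
-86 + n(-7)*(-68) = -86 + ((⅓)*(-7)²)*(-68) = -86 + ((⅓)*49)*(-68) = -86 + (49/3)*(-68) = -86 - 3332/3 = -3590/3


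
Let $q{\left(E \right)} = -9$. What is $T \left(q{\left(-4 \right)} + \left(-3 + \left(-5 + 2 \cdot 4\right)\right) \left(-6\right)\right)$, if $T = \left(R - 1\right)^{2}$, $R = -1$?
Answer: $-36$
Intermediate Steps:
$T = 4$ ($T = \left(-1 - 1\right)^{2} = \left(-2\right)^{2} = 4$)
$T \left(q{\left(-4 \right)} + \left(-3 + \left(-5 + 2 \cdot 4\right)\right) \left(-6\right)\right) = 4 \left(-9 + \left(-3 + \left(-5 + 2 \cdot 4\right)\right) \left(-6\right)\right) = 4 \left(-9 + \left(-3 + \left(-5 + 8\right)\right) \left(-6\right)\right) = 4 \left(-9 + \left(-3 + 3\right) \left(-6\right)\right) = 4 \left(-9 + 0 \left(-6\right)\right) = 4 \left(-9 + 0\right) = 4 \left(-9\right) = -36$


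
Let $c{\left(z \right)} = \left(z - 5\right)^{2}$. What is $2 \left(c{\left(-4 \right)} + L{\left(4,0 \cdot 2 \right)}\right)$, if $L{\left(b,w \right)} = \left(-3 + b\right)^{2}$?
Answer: $164$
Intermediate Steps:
$c{\left(z \right)} = \left(-5 + z\right)^{2}$
$2 \left(c{\left(-4 \right)} + L{\left(4,0 \cdot 2 \right)}\right) = 2 \left(\left(-5 - 4\right)^{2} + \left(-3 + 4\right)^{2}\right) = 2 \left(\left(-9\right)^{2} + 1^{2}\right) = 2 \left(81 + 1\right) = 2 \cdot 82 = 164$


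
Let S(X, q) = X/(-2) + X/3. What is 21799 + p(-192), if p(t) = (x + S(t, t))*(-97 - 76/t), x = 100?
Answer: 36189/4 ≈ 9047.3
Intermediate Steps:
S(X, q) = -X/6 (S(X, q) = X*(-½) + X*(⅓) = -X/2 + X/3 = -X/6)
p(t) = (-97 - 76/t)*(100 - t/6) (p(t) = (100 - t/6)*(-97 - 76/t) = (-97 - 76/t)*(100 - t/6))
21799 + p(-192) = 21799 + (-29062/3 - 7600/(-192) + (97/6)*(-192)) = 21799 + (-29062/3 - 7600*(-1/192) - 3104) = 21799 + (-29062/3 + 475/12 - 3104) = 21799 - 51007/4 = 36189/4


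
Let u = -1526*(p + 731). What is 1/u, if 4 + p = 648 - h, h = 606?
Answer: -1/1173494 ≈ -8.5216e-7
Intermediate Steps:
p = 38 (p = -4 + (648 - 1*606) = -4 + (648 - 606) = -4 + 42 = 38)
u = -1173494 (u = -1526*(38 + 731) = -1526*769 = -1173494)
1/u = 1/(-1173494) = -1/1173494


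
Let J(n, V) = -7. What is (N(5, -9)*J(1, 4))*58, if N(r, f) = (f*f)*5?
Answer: -164430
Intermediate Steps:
N(r, f) = 5*f² (N(r, f) = f²*5 = 5*f²)
(N(5, -9)*J(1, 4))*58 = ((5*(-9)²)*(-7))*58 = ((5*81)*(-7))*58 = (405*(-7))*58 = -2835*58 = -164430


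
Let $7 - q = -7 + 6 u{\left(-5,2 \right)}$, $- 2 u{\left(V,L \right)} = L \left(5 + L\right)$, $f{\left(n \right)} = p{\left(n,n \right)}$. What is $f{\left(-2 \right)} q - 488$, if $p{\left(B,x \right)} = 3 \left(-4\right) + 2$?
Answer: $-1048$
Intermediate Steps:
$p{\left(B,x \right)} = -10$ ($p{\left(B,x \right)} = -12 + 2 = -10$)
$f{\left(n \right)} = -10$
$u{\left(V,L \right)} = - \frac{L \left(5 + L\right)}{2}$
$q = 56$ ($q = 7 - \left(-7 + 6 \left(\left(- \frac{1}{2}\right) 2 \left(5 + 2\right)\right)\right) = 7 - \left(-7 + 6 \left(\left(- \frac{1}{2}\right) 2 \cdot 7\right)\right) = 7 - \left(-7 + 6 \left(-7\right)\right) = 7 - \left(-7 - 42\right) = 7 - -49 = 7 + 49 = 56$)
$f{\left(-2 \right)} q - 488 = \left(-10\right) 56 - 488 = -560 - 488 = -1048$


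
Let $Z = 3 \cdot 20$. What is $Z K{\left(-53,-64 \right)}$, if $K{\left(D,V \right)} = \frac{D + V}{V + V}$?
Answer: $\frac{1755}{32} \approx 54.844$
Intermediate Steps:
$Z = 60$
$K{\left(D,V \right)} = \frac{D + V}{2 V}$
$Z K{\left(-53,-64 \right)} = 60 \frac{-53 - 64}{2 \left(-64\right)} = 60 \cdot \frac{1}{2} \left(- \frac{1}{64}\right) \left(-117\right) = 60 \cdot \frac{117}{128} = \frac{1755}{32}$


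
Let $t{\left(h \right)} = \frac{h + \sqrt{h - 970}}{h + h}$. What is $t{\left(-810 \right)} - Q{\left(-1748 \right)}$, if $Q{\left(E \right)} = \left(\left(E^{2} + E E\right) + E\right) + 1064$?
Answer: $- \frac{12220647}{2} - \frac{i \sqrt{445}}{810} \approx -6.1103 \cdot 10^{6} - 0.026043 i$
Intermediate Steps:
$t{\left(h \right)} = \frac{h + \sqrt{-970 + h}}{2 h}$
$Q{\left(E \right)} = 1064 + E + 2 E^{2}$ ($Q{\left(E \right)} = \left(\left(E^{2} + E^{2}\right) + E\right) + 1064 = \left(2 E^{2} + E\right) + 1064 = \left(E + 2 E^{2}\right) + 1064 = 1064 + E + 2 E^{2}$)
$t{\left(-810 \right)} - Q{\left(-1748 \right)} = \frac{-810 + \sqrt{-970 - 810}}{2 \left(-810\right)} - \left(1064 - 1748 + 2 \left(-1748\right)^{2}\right) = \frac{1}{2} \left(- \frac{1}{810}\right) \left(-810 + \sqrt{-1780}\right) - \left(1064 - 1748 + 2 \cdot 3055504\right) = \frac{1}{2} \left(- \frac{1}{810}\right) \left(-810 + 2 i \sqrt{445}\right) - \left(1064 - 1748 + 6111008\right) = \left(\frac{1}{2} - \frac{i \sqrt{445}}{810}\right) - 6110324 = - \frac{12220647}{2} - \frac{i \sqrt{445}}{810}$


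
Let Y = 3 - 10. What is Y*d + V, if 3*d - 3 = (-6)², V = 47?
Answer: -44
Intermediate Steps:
Y = -7
d = 13 (d = 1 + (⅓)*(-6)² = 1 + (⅓)*36 = 1 + 12 = 13)
Y*d + V = -7*13 + 47 = -91 + 47 = -44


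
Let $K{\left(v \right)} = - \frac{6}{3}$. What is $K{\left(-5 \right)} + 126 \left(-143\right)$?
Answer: $-18020$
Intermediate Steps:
$K{\left(v \right)} = -2$ ($K{\left(v \right)} = \left(-6\right) \frac{1}{3} = -2$)
$K{\left(-5 \right)} + 126 \left(-143\right) = -2 + 126 \left(-143\right) = -2 - 18018 = -18020$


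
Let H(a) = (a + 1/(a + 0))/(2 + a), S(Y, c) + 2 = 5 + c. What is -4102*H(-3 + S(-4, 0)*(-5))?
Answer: -666575/144 ≈ -4629.0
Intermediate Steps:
S(Y, c) = 3 + c (S(Y, c) = -2 + (5 + c) = 3 + c)
H(a) = (a + 1/a)/(2 + a)
-4102*H(-3 + S(-4, 0)*(-5)) = -4102*(1 + (-3 + (3 + 0)*(-5))**2)/((-3 + (3 + 0)*(-5))*(2 + (-3 + (3 + 0)*(-5)))) = -4102*(1 + (-3 + 3*(-5))**2)/((-3 + 3*(-5))*(2 + (-3 + 3*(-5)))) = -4102*(1 + (-3 - 15)**2)/((-3 - 15)*(2 + (-3 - 15))) = -4102*(1 + (-18)**2)/((-18)*(2 - 18)) = -(-2051)*(1 + 324)/(9*(-16)) = -(-2051)*(-1)*325/(9*16) = -4102*325/288 = -666575/144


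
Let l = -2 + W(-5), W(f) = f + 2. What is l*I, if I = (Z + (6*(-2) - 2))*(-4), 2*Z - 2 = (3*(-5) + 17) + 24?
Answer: 0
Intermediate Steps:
W(f) = 2 + f
Z = 14 (Z = 1 + ((3*(-5) + 17) + 24)/2 = 1 + ((-15 + 17) + 24)/2 = 1 + (2 + 24)/2 = 1 + (½)*26 = 1 + 13 = 14)
l = -5 (l = -2 + (2 - 5) = -2 - 3 = -5)
I = 0 (I = (14 + (6*(-2) - 2))*(-4) = (14 + (-12 - 2))*(-4) = (14 - 14)*(-4) = 0*(-4) = 0)
l*I = -5*0 = 0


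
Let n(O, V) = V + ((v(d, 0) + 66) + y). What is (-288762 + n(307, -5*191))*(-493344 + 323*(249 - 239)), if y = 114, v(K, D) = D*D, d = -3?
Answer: 141906137218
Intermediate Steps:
v(K, D) = D²
n(O, V) = 180 + V (n(O, V) = V + ((0² + 66) + 114) = V + ((0 + 66) + 114) = V + (66 + 114) = V + 180 = 180 + V)
(-288762 + n(307, -5*191))*(-493344 + 323*(249 - 239)) = (-288762 + (180 - 5*191))*(-493344 + 323*(249 - 239)) = (-288762 + (180 - 955))*(-493344 + 323*10) = (-288762 - 775)*(-493344 + 3230) = -289537*(-490114) = 141906137218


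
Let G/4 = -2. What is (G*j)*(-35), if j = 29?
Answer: 8120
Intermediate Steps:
G = -8 (G = 4*(-2) = -8)
(G*j)*(-35) = -8*29*(-35) = -232*(-35) = 8120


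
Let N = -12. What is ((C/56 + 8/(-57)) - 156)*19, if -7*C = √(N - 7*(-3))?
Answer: -3488971/1176 ≈ -2966.8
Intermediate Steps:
C = -3/7 (C = -√(-12 - 7*(-3))/7 = -√(-12 + 21)/7 = -√9/7 = -⅐*3 = -3/7 ≈ -0.42857)
((C/56 + 8/(-57)) - 156)*19 = ((-3/7/56 + 8/(-57)) - 156)*19 = ((-3/7*1/56 + 8*(-1/57)) - 156)*19 = ((-3/392 - 8/57) - 156)*19 = (-3307/22344 - 156)*19 = -3488971/22344*19 = -3488971/1176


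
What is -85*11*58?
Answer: -54230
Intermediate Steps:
-85*11*58 = -935*58 = -54230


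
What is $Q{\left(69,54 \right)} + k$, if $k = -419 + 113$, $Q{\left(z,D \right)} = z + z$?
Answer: $-168$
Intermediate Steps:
$Q{\left(z,D \right)} = 2 z$
$k = -306$
$Q{\left(69,54 \right)} + k = 2 \cdot 69 - 306 = 138 - 306 = -168$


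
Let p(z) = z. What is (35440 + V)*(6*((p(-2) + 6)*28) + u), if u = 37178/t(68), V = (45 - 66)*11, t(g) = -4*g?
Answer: 2563320827/136 ≈ 1.8848e+7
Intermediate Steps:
V = -231 (V = -21*11 = -231)
u = -18589/136 (u = 37178/((-4*68)) = 37178/(-272) = 37178*(-1/272) = -18589/136 ≈ -136.68)
(35440 + V)*(6*((p(-2) + 6)*28) + u) = (35440 - 231)*(6*((-2 + 6)*28) - 18589/136) = 35209*(6*(4*28) - 18589/136) = 35209*(6*112 - 18589/136) = 35209*(672 - 18589/136) = 35209*(72803/136) = 2563320827/136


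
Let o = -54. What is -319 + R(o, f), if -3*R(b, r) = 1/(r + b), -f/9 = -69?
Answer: -542620/1701 ≈ -319.00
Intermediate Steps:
f = 621 (f = -9*(-69) = 621)
R(b, r) = -1/(3*(b + r)) (R(b, r) = -1/(3*(r + b)) = -1/(3*(b + r)))
-319 + R(o, f) = -319 - 1/(3*(-54) + 3*621) = -319 - 1/(-162 + 1863) = -319 - 1/1701 = -542620/1701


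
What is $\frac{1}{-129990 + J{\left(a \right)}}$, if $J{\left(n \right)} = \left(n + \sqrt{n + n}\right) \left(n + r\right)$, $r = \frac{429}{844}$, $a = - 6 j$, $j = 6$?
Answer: $- \frac{764053366}{98343603355485} + \frac{421367 i \sqrt{2}}{32781201118495} \approx -7.7692 \cdot 10^{-6} + 1.8178 \cdot 10^{-8} i$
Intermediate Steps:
$a = -36$ ($a = \left(-6\right) 6 = -36$)
$r = \frac{429}{844}$ ($r = 429 \cdot \frac{1}{844} = \frac{429}{844} \approx 0.50829$)
$J{\left(n \right)} = \left(\frac{429}{844} + n\right) \left(n + \sqrt{2} \sqrt{n}\right)$ ($J{\left(n \right)} = \left(n + \sqrt{n + n}\right) \left(n + \frac{429}{844}\right) = \left(n + \sqrt{2 n}\right) \left(\frac{429}{844} + n\right) = \left(n + \sqrt{2} \sqrt{n}\right) \left(\frac{429}{844} + n\right) = \left(\frac{429}{844} + n\right) \left(n + \sqrt{2} \sqrt{n}\right)$)
$\frac{1}{-129990 + J{\left(a \right)}} = \frac{1}{-129990 + \left(\left(-36\right)^{2} + \frac{429}{844} \left(-36\right) + \sqrt{2} \left(-36\right)^{\frac{3}{2}} + \frac{429 \sqrt{2} \sqrt{-36}}{844}\right)} = \frac{1}{-129990 + \left(1296 - \frac{3861}{211} + \sqrt{2} \left(- 216 i\right) + \frac{429 \sqrt{2} \cdot 6 i}{844}\right)} = \frac{1}{-129990 + \left(1296 - \frac{3861}{211} - 216 i \sqrt{2} + \frac{1287 i \sqrt{2}}{422}\right)} = \frac{1}{-129990 + \left(\frac{269595}{211} - \frac{89865 i \sqrt{2}}{422}\right)} = \frac{1}{- \frac{27158295}{211} - \frac{89865 i \sqrt{2}}{422}}$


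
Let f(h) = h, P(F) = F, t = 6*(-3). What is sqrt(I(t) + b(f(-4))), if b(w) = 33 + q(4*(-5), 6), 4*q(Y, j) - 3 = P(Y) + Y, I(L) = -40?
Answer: I*sqrt(65)/2 ≈ 4.0311*I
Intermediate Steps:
t = -18
q(Y, j) = 3/4 + Y/2 (q(Y, j) = 3/4 + (Y + Y)/4 = 3/4 + (2*Y)/4 = 3/4 + Y/2)
b(w) = 95/4 (b(w) = 33 + (3/4 + (4*(-5))/2) = 33 + (3/4 + (1/2)*(-20)) = 33 + (3/4 - 10) = 33 - 37/4 = 95/4)
sqrt(I(t) + b(f(-4))) = sqrt(-40 + 95/4) = sqrt(-65/4) = I*sqrt(65)/2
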